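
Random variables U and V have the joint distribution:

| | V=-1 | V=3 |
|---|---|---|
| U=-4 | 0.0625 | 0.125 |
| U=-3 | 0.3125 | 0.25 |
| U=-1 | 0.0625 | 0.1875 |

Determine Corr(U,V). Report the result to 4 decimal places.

E[U] = -2.6875,  E[V] = 1.25
E[UV] = -3.0625
cov(U,V) = E[UV] − E[U]E[V] = -3.0625 − (-2.6875)(1.25) = 0.296875
Var(U) = 1.08984375,  Var(V) = 3.9375
ρ = 0.296875 / √(1.08984375·3.9375) ≈ 0.1433

0.1433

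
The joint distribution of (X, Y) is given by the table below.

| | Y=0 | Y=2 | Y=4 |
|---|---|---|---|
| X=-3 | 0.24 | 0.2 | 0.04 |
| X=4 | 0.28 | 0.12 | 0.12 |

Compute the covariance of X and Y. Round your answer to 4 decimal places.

E[X] = 0.64,  E[Y] = 1.28
E[XY] = 1.2
cov(X,Y) = E[XY] − E[X]E[Y] = 1.2 − (0.64)(1.28) = 0.3808

0.3808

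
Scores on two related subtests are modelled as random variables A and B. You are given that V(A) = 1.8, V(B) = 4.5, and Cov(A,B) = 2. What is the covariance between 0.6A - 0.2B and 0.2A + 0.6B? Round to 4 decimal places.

0.3160

Cov(0.6A - 0.2B, 0.2A + 0.6B) = (0.6)(0.2)V(A) + (-0.2)(0.6)V(B) + [(0.6)(0.6) + (-0.2)(0.2)]Cov(A,B)
= 0.12·1.8 + -0.12·4.5 + 0.32·2 = 0.316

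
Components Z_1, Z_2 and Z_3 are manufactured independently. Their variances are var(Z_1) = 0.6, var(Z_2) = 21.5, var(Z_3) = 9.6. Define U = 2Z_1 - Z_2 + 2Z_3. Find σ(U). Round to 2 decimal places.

7.89

By independence, var(U) = (2)²var(Z_1) + (-1)²var(Z_2) + (2)²var(Z_3)
= (2)²·0.6 + (-1)²·21.5 + (2)²·9.6 = 62.3
σ(U) = √62.3 ≈ 7.89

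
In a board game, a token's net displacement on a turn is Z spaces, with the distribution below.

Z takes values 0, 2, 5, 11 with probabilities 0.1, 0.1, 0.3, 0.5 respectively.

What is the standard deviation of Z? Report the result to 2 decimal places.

4.07

E[Z] = (0)(0.1) + (2)(0.1) + (5)(0.3) + (11)(0.5) = 7.2
E[Z²] = (0)²(0.1) + (2)²(0.1) + (5)²(0.3) + (11)²(0.5) = 68.4
V(Z) = E[Z²] − (E[Z])² = 68.4 − (7.2)² = 16.56
σ(Z) = √16.56 ≈ 4.07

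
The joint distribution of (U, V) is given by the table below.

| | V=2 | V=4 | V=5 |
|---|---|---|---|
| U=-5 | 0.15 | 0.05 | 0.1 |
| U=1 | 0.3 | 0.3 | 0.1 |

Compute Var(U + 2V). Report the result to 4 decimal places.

E[U] = -0.8,  E[V] = 3.3,  E[UV] = -2.7
Var(U) = 8.2 − (-0.8)² = 7.56;  Var(V) = 12.4 − (3.3)² = 1.51
Cov(U,V) = -2.7 − (-0.8)(3.3) = -0.06
Var(U + 2V) = (1)²·7.56 + (2)²·1.51 + 2·(1)·(2)·-0.06 = 13.36

13.3600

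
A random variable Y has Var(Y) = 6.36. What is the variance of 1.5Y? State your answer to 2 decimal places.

Var(1.5Y) = (1.5)²·Var(Y) = 2.25·6.36 = 14.31

14.31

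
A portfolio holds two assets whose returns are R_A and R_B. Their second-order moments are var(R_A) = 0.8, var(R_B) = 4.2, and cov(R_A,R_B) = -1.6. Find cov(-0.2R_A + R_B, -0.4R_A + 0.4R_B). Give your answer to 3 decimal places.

cov(-0.2R_A + R_B, -0.4R_A + 0.4R_B) = (-0.2)(-0.4)var(R_A) + (1)(0.4)var(R_B) + [(-0.2)(0.4) + (1)(-0.4)]cov(R_A,R_B)
= 0.08·0.8 + 0.4·4.2 + -0.48·-1.6 = 2.512

2.512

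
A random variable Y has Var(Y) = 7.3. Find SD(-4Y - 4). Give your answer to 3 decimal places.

Var(-4Y - 4) = (-4)²·7.3 = 116.8
SD(-4Y - 4) = √116.8 ≈ 10.807

10.807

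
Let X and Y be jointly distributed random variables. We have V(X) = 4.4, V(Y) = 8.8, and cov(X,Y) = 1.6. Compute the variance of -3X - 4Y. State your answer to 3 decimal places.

V(-3X - 4Y) = (-3)²·V(X) + (-4)²·V(Y) + 2·(-3)·(-4)·cov(X,Y)
= 9·4.4 + 16·8.8 + 24·1.6 = 218.8

218.800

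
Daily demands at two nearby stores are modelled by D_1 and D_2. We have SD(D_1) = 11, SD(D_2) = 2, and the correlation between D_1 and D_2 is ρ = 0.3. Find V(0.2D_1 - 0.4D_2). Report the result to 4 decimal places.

4.4240

V(D_1) = (11)² = 121;  V(D_2) = (2)² = 4
Cov(D_1,D_2) = ρ·SD(D_1)·SD(D_2) = 0.3·11·2 = 6.6
V(0.2D_1 - 0.4D_2) = (0.2)²·V(D_1) + (-0.4)²·V(D_2) + 2·(0.2)·(-0.4)·Cov(D_1,D_2)
= 0.04·121 + 0.16·4 + -0.16·6.6 = 4.424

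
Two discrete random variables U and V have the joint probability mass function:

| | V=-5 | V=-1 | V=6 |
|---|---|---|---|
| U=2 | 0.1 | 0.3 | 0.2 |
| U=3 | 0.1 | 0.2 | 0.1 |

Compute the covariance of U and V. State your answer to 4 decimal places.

-0.2200

E[U] = 2.4,  E[V] = 0.3
E[UV] = 0.5
Cov(U,V) = E[UV] − E[U]E[V] = 0.5 − (2.4)(0.3) = -0.22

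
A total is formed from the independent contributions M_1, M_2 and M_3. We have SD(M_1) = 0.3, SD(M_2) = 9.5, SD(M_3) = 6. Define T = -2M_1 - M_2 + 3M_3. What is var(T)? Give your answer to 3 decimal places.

var(M_1) = 0.09, var(M_2) = 90.25, var(M_3) = 36
By independence, var(T) = (-2)²var(M_1) + (-1)²var(M_2) + (3)²var(M_3)
= (-2)²·0.09 + (-1)²·90.25 + (3)²·36 = 414.61

414.610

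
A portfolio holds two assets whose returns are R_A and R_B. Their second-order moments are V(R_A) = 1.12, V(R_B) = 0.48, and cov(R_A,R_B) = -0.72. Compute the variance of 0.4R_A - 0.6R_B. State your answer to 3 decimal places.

0.698

V(0.4R_A - 0.6R_B) = (0.4)²·V(R_A) + (-0.6)²·V(R_B) + 2·(0.4)·(-0.6)·cov(R_A,R_B)
= 0.16·1.12 + 0.36·0.48 + -0.48·-0.72 = 0.6976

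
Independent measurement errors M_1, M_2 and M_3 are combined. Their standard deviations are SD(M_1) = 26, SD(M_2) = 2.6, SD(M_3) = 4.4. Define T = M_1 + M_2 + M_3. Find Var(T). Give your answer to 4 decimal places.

Var(M_1) = 676, Var(M_2) = 6.76, Var(M_3) = 19.36
By independence, Var(T) = (1)²Var(M_1) + (1)²Var(M_2) + (1)²Var(M_3)
= (1)²·676 + (1)²·6.76 + (1)²·19.36 = 702.12

702.1200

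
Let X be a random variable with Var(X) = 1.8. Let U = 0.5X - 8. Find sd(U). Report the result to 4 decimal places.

Var(0.5X - 8) = (0.5)²·1.8 = 0.45
sd(U) = √0.45 ≈ 0.6708

0.6708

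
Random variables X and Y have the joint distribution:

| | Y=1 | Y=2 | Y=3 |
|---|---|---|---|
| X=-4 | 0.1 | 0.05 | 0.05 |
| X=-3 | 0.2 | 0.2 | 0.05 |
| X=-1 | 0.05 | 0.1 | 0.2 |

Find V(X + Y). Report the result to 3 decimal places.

2.748

E[X] = -2.5,  E[Y] = 1.95,  E[XY] = -4.5
V(X) = 7.6 − (-2.5)² = 1.35;  V(Y) = 4.45 − (1.95)² = 0.6475
Cov(X,Y) = -4.5 − (-2.5)(1.95) = 0.375
V(X + Y) = (1)²·1.35 + (1)²·0.6475 + 2·(1)·(1)·0.375 = 2.7475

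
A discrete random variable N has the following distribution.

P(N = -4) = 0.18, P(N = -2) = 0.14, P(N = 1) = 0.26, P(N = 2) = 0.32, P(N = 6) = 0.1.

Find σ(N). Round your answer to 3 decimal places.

2.886

E[N] = (-4)(0.18) + (-2)(0.14) + (1)(0.26) + (2)(0.32) + (6)(0.1) = 0.5
E[N²] = (-4)²(0.18) + (-2)²(0.14) + (1)²(0.26) + (2)²(0.32) + (6)²(0.1) = 8.58
V(N) = E[N²] − (E[N])² = 8.58 − (0.5)² = 8.33
σ(N) = √8.33 ≈ 2.886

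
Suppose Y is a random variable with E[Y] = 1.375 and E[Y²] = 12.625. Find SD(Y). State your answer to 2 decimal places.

3.28

Var(Y) = 12.625 − (1.375)² = 10.734375
SD(Y) = √10.734375 ≈ 3.28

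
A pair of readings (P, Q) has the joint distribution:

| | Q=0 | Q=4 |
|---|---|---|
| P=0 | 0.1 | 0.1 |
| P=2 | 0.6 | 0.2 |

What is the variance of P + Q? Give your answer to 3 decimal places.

3.360

E[P] = 1.6,  E[Q] = 1.2,  E[PQ] = 1.6
V(P) = 3.2 − (1.6)² = 0.64;  V(Q) = 4.8 − (1.2)² = 3.36
Cov(P,Q) = 1.6 − (1.6)(1.2) = -0.32
V(P + Q) = (1)²·0.64 + (1)²·3.36 + 2·(1)·(1)·-0.32 = 3.36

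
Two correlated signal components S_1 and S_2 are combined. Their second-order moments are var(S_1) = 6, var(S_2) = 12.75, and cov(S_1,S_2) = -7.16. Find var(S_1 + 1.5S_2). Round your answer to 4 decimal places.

13.2075

var(S_1 + 1.5S_2) = (1)²·var(S_1) + (1.5)²·var(S_2) + 2·(1)·(1.5)·cov(S_1,S_2)
= 1·6 + 2.25·12.75 + 3·-7.16 = 13.2075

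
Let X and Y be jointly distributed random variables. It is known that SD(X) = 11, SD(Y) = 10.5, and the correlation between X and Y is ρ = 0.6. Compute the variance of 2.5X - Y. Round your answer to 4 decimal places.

Var(X) = (11)² = 121;  Var(Y) = (10.5)² = 110.25
cov(X,Y) = ρ·SD(X)·SD(Y) = 0.6·11·10.5 = 69.3
Var(2.5X - Y) = (2.5)²·Var(X) + (-1)²·Var(Y) + 2·(2.5)·(-1)·cov(X,Y)
= 6.25·121 + 1·110.25 + -5·69.3 = 520

520.0000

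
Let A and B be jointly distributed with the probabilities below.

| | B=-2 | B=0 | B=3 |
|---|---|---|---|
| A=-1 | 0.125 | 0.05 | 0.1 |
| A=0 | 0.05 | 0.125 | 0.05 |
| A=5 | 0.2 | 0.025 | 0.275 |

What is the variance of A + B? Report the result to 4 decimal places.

E[A] = 2.225,  E[B] = 0.525,  E[AB] = 2.075
V(A) = 12.775 − (2.225)² = 7.824375;  V(B) = 5.325 − (0.525)² = 5.049375
Cov(A,B) = 2.075 − (2.225)(0.525) = 0.906875
V(A + B) = (1)²·7.824375 + (1)²·5.049375 + 2·(1)·(1)·0.906875 = 14.6875

14.6875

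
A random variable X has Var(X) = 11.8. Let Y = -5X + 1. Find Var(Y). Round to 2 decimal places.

Var(-5X + 1) = (-5)²·Var(X) = 25·11.8 = 295

295.00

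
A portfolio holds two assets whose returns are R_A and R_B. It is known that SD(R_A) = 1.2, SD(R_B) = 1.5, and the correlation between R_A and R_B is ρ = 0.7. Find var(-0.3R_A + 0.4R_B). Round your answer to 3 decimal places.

0.187

var(R_A) = (1.2)² = 1.44;  var(R_B) = (1.5)² = 2.25
Cov(R_A,R_B) = ρ·SD(R_A)·SD(R_B) = 0.7·1.2·1.5 = 1.26
var(-0.3R_A + 0.4R_B) = (-0.3)²·var(R_A) + (0.4)²·var(R_B) + 2·(-0.3)·(0.4)·Cov(R_A,R_B)
= 0.09·1.44 + 0.16·2.25 + -0.24·1.26 = 0.1872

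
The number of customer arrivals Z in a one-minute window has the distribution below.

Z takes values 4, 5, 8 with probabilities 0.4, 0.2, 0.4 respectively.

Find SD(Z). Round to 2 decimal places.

1.83

E[Z] = (4)(0.4) + (5)(0.2) + (8)(0.4) = 5.8
E[Z²] = (4)²(0.4) + (5)²(0.2) + (8)²(0.4) = 37
Var(Z) = E[Z²] − (E[Z])² = 37 − (5.8)² = 3.36
SD(Z) = √3.36 ≈ 1.83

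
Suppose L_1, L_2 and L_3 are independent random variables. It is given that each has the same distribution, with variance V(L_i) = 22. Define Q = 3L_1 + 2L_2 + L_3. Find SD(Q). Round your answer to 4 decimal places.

17.5499

By independence, V(Q) = (3)²V(L_1) + (2)²V(L_2) + (1)²V(L_3)
= (3)²·22 + (2)²·22 + (1)²·22 = 308
SD(Q) = √308 ≈ 17.5499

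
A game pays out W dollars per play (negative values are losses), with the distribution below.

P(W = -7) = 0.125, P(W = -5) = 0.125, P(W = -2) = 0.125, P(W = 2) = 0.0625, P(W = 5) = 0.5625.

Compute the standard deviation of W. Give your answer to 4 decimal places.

E[W] = (-7)(0.125) + (-5)(0.125) + (-2)(0.125) + (2)(0.0625) + (5)(0.5625) = 1.1875
E[W²] = (-7)²(0.125) + (-5)²(0.125) + (-2)²(0.125) + (2)²(0.0625) + (5)²(0.5625) = 24.0625
Var(W) = E[W²] − (E[W])² = 24.0625 − (1.1875)² = 22.65234375
σ(W) = √22.65234375 ≈ 4.7594

4.7594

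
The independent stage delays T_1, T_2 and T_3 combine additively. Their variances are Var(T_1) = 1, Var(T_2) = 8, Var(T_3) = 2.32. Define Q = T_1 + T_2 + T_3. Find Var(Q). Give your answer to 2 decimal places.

11.32

By independence, Var(Q) = (1)²Var(T_1) + (1)²Var(T_2) + (1)²Var(T_3)
= (1)²·1 + (1)²·8 + (1)²·2.32 = 11.32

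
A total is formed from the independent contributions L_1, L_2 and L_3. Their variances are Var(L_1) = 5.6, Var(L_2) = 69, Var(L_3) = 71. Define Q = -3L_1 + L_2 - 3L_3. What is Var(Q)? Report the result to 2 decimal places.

758.40

By independence, Var(Q) = (-3)²Var(L_1) + (1)²Var(L_2) + (-3)²Var(L_3)
= (-3)²·5.6 + (1)²·69 + (-3)²·71 = 758.4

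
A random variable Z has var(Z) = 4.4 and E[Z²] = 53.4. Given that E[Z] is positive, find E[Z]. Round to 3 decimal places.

(E[Z])² = E[Z²] − var(Z) = 53.4 − 4.4 = 49
E[Z] = √49 = 7

7.000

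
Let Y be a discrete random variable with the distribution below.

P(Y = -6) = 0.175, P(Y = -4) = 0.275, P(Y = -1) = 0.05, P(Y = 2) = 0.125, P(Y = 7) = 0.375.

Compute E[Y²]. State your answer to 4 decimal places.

E[Y²] = (-6)²(0.175) + (-4)²(0.275) + (-1)²(0.05) + (2)²(0.125) + (7)²(0.375) = 29.625

29.6250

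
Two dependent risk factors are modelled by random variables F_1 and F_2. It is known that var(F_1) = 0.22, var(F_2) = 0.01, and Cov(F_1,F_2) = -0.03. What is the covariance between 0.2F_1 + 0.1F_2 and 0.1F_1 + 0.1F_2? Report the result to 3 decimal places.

Cov(0.2F_1 + 0.1F_2, 0.1F_1 + 0.1F_2) = (0.2)(0.1)var(F_1) + (0.1)(0.1)var(F_2) + [(0.2)(0.1) + (0.1)(0.1)]Cov(F_1,F_2)
= 0.02·0.22 + 0.01·0.01 + 0.03·-0.03 = 0.0036

0.004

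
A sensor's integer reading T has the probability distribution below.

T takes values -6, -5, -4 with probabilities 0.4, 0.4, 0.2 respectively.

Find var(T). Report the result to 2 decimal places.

E[T] = (-6)(0.4) + (-5)(0.4) + (-4)(0.2) = -5.2
E[T²] = (-6)²(0.4) + (-5)²(0.4) + (-4)²(0.2) = 27.6
var(T) = E[T²] − (E[T])² = 27.6 − (-5.2)² = 0.56

0.56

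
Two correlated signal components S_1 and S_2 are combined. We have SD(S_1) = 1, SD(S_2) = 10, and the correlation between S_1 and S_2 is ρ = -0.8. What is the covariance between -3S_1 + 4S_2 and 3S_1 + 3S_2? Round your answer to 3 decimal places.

Var(S_1) = (1)² = 1;  Var(S_2) = (10)² = 100
Cov(S_1,S_2) = ρ·SD(S_1)·SD(S_2) = -0.8·1·10 = -8
Cov(-3S_1 + 4S_2, 3S_1 + 3S_2) = (-3)(3)Var(S_1) + (4)(3)Var(S_2) + [(-3)(3) + (4)(3)]Cov(S_1,S_2)
= -9·1 + 12·100 + 3·-8 = 1167

1167.000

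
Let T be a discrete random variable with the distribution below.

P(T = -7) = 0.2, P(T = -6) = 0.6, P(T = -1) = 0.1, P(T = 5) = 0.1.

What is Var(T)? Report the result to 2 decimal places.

E[T] = (-7)(0.2) + (-6)(0.6) + (-1)(0.1) + (5)(0.1) = -4.6
E[T²] = (-7)²(0.2) + (-6)²(0.6) + (-1)²(0.1) + (5)²(0.1) = 34
Var(T) = E[T²] − (E[T])² = 34 − (-4.6)² = 12.84

12.84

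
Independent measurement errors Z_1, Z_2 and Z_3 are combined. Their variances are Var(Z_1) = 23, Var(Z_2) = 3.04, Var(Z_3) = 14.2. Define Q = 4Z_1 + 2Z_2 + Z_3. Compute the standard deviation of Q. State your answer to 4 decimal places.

By independence, Var(Q) = (4)²Var(Z_1) + (2)²Var(Z_2) + (1)²Var(Z_3)
= (4)²·23 + (2)²·3.04 + (1)²·14.2 = 394.36
sd(Q) = √394.36 ≈ 19.8585

19.8585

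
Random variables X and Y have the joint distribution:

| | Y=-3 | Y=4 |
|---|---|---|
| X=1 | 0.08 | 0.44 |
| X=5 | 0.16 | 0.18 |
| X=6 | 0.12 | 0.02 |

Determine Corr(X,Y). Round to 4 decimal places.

-0.4791

E[X] = 3.06,  E[Y] = 1.48
E[XY] = 1.04
Cov(X,Y) = E[XY] − E[X]E[Y] = 1.04 − (3.06)(1.48) = -3.4888
Var(X) = 4.6964,  Var(Y) = 11.2896
ρ = -3.4888 / √(4.6964·11.2896) ≈ -0.4791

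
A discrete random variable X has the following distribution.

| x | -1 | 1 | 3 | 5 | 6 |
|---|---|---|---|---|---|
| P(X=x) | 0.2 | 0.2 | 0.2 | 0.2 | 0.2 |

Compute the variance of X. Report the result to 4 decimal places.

E[X] = (-1)(0.2) + (1)(0.2) + (3)(0.2) + (5)(0.2) + (6)(0.2) = 2.8
E[X²] = (-1)²(0.2) + (1)²(0.2) + (3)²(0.2) + (5)²(0.2) + (6)²(0.2) = 14.4
V(X) = E[X²] − (E[X])² = 14.4 − (2.8)² = 6.56

6.5600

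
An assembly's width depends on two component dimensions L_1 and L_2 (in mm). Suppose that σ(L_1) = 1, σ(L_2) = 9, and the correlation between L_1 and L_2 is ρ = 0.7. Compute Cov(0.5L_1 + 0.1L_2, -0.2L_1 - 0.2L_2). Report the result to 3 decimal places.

-2.476

Var(L_1) = (1)² = 1;  Var(L_2) = (9)² = 81
Cov(L_1,L_2) = ρ·σ(L_1)·σ(L_2) = 0.7·1·9 = 6.3
Cov(0.5L_1 + 0.1L_2, -0.2L_1 - 0.2L_2) = (0.5)(-0.2)Var(L_1) + (0.1)(-0.2)Var(L_2) + [(0.5)(-0.2) + (0.1)(-0.2)]Cov(L_1,L_2)
= -0.1·1 + -0.02·81 + -0.12·6.3 = -2.476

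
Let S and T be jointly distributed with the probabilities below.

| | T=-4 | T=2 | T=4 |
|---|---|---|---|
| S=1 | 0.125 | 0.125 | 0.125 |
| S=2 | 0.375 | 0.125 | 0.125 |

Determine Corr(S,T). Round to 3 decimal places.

-0.253

E[S] = 1.625,  E[T] = -0.5
E[ST] = -1.25
Cov(S,T) = E[ST] − E[S]E[T] = -1.25 − (1.625)(-0.5) = -0.4375
V(S) = 0.234375,  V(T) = 12.75
ρ = -0.4375 / √(0.234375·12.75) ≈ -0.253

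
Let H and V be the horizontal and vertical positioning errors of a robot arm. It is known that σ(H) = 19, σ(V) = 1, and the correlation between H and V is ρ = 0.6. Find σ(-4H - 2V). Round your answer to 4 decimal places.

Var(H) = (19)² = 361;  Var(V) = (1)² = 1
Cov(H,V) = ρ·σ(H)·σ(V) = 0.6·19·1 = 11.4
Var(-4H - 2V) = (-4)²·Var(H) + (-2)²·Var(V) + 2·(-4)·(-2)·Cov(H,V)
= 16·361 + 4·1 + 16·11.4 = 5962.4
σ(-4H - 2V) = √5962.4 ≈ 77.2166

77.2166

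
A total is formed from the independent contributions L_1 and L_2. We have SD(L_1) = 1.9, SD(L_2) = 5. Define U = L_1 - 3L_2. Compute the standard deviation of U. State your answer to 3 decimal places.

V(L_1) = 3.61, V(L_2) = 25
By independence, V(U) = (1)²V(L_1) + (-3)²V(L_2)
= (1)²·3.61 + (-3)²·25 = 228.61
SD(U) = √228.61 ≈ 15.120

15.120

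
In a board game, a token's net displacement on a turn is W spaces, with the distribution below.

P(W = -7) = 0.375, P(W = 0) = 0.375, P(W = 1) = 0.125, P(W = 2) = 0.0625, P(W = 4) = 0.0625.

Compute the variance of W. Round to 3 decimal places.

15.234

E[W] = (-7)(0.375) + (0)(0.375) + (1)(0.125) + (2)(0.0625) + (4)(0.0625) = -2.125
E[W²] = (-7)²(0.375) + (0)²(0.375) + (1)²(0.125) + (2)²(0.0625) + (4)²(0.0625) = 19.75
var(W) = E[W²] − (E[W])² = 19.75 − (-2.125)² = 15.234375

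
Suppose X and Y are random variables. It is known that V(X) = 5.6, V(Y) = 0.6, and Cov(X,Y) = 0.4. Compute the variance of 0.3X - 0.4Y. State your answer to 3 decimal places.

V(0.3X - 0.4Y) = (0.3)²·V(X) + (-0.4)²·V(Y) + 2·(0.3)·(-0.4)·Cov(X,Y)
= 0.09·5.6 + 0.16·0.6 + -0.24·0.4 = 0.504

0.504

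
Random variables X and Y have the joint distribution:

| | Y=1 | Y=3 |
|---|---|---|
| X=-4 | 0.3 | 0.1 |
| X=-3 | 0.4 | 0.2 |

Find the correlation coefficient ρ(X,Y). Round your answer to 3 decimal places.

E[X] = -3.4,  E[Y] = 1.6
E[XY] = -5.4
Cov(X,Y) = E[XY] − E[X]E[Y] = -5.4 − (-3.4)(1.6) = 0.04
Var(X) = 0.24,  Var(Y) = 0.84
ρ = 0.04 / √(0.24·0.84) ≈ 0.089

0.089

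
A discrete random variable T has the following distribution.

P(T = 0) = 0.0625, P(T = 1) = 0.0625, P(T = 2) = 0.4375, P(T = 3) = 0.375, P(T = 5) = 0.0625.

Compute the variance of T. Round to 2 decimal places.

E[T] = (0)(0.0625) + (1)(0.0625) + (2)(0.4375) + (3)(0.375) + (5)(0.0625) = 2.375
E[T²] = (0)²(0.0625) + (1)²(0.0625) + (2)²(0.4375) + (3)²(0.375) + (5)²(0.0625) = 6.75
Var(T) = E[T²] − (E[T])² = 6.75 − (2.375)² = 1.109375

1.11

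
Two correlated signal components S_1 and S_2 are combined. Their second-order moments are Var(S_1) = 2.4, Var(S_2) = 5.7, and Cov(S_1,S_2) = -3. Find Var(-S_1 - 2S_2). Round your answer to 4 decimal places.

Var(-S_1 - 2S_2) = (-1)²·Var(S_1) + (-2)²·Var(S_2) + 2·(-1)·(-2)·Cov(S_1,S_2)
= 1·2.4 + 4·5.7 + 4·-3 = 13.2

13.2000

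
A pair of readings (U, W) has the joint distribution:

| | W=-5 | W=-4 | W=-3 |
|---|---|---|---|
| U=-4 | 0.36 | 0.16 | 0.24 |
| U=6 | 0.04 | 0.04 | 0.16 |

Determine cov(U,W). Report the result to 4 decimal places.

E[U] = -1.6,  E[W] = -4
E[UW] = 7.6
cov(U,W) = E[UW] − E[U]E[W] = 7.6 − (-1.6)(-4) = 1.2

1.2000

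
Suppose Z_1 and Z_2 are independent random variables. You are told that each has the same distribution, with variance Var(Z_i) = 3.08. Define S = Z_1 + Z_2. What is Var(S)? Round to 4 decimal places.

6.1600

By independence, Var(S) = (1)²Var(Z_1) + (1)²Var(Z_2)
= (1)²·3.08 + (1)²·3.08 = 6.16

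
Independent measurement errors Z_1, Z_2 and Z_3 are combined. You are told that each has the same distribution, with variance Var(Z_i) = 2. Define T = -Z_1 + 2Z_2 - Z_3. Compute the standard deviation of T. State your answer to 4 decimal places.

By independence, Var(T) = (-1)²Var(Z_1) + (2)²Var(Z_2) + (-1)²Var(Z_3)
= (-1)²·2 + (2)²·2 + (-1)²·2 = 12
SD(T) = √12 ≈ 3.4641

3.4641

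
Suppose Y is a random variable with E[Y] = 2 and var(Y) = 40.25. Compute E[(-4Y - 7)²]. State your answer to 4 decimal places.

E[-4Y - 7] = -4·2 − 7 = -15
var(-4Y - 7) = (-4)²·40.25 = 644
E[(-4Y - 7)²] = var((-4Y - 7)) + (E[(-4Y - 7)])² = 644 + (-15)² = 869

869.0000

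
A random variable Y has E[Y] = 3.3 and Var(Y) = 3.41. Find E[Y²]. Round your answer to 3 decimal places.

14.300

E[Y²] = Var(Y) + (E[Y])² = 3.41 + (3.3)² = 14.3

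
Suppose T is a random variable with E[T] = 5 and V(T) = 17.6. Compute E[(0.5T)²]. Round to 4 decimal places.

E[0.5T] = 0.5·5 = 2.5
V(0.5T) = (0.5)²·17.6 = 4.4
E[(0.5T)²] = V((0.5T)) + (E[(0.5T)])² = 4.4 + (2.5)² = 10.65

10.6500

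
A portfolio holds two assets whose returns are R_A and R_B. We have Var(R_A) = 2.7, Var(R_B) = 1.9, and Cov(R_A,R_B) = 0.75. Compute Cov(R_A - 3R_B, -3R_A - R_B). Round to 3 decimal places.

Cov(R_A - 3R_B, -3R_A - R_B) = (1)(-3)Var(R_A) + (-3)(-1)Var(R_B) + [(1)(-1) + (-3)(-3)]Cov(R_A,R_B)
= -3·2.7 + 3·1.9 + 8·0.75 = 3.6

3.600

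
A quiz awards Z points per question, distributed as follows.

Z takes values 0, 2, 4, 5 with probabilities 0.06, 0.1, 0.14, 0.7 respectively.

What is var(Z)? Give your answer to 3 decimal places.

1.992

E[Z] = (0)(0.06) + (2)(0.1) + (4)(0.14) + (5)(0.7) = 4.26
E[Z²] = (0)²(0.06) + (2)²(0.1) + (4)²(0.14) + (5)²(0.7) = 20.14
var(Z) = E[Z²] − (E[Z])² = 20.14 − (4.26)² = 1.9924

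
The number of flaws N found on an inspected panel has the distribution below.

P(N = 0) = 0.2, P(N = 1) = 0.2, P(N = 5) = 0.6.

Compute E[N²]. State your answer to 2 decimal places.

E[N²] = (0)²(0.2) + (1)²(0.2) + (5)²(0.6) = 15.2

15.20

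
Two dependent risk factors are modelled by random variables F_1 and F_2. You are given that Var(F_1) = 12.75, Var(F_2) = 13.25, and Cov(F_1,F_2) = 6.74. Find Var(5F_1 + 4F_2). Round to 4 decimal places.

800.3500

Var(5F_1 + 4F_2) = (5)²·Var(F_1) + (4)²·Var(F_2) + 2·(5)·(4)·Cov(F_1,F_2)
= 25·12.75 + 16·13.25 + 40·6.74 = 800.35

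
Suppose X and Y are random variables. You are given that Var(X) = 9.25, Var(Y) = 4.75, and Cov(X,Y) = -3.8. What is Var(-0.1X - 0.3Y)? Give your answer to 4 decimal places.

0.2920

Var(-0.1X - 0.3Y) = (-0.1)²·Var(X) + (-0.3)²·Var(Y) + 2·(-0.1)·(-0.3)·Cov(X,Y)
= 0.01·9.25 + 0.09·4.75 + 0.06·-3.8 = 0.292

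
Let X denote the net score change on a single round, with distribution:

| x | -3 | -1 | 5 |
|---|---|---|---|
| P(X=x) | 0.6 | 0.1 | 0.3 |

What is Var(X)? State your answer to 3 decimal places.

12.840

E[X] = (-3)(0.6) + (-1)(0.1) + (5)(0.3) = -0.4
E[X²] = (-3)²(0.6) + (-1)²(0.1) + (5)²(0.3) = 13
Var(X) = E[X²] − (E[X])² = 13 − (-0.4)² = 12.84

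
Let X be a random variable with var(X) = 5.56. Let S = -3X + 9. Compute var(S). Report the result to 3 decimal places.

var(-3X + 9) = (-3)²·var(X) = 9·5.56 = 50.04

50.040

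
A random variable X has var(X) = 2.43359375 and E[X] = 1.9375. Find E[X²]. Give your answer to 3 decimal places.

E[X²] = var(X) + (E[X])² = 2.43359375 + (1.9375)² = 6.1875

6.188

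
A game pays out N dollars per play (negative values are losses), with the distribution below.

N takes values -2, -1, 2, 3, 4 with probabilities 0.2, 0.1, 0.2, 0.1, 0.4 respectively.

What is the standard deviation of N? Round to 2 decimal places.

2.40

E[N] = (-2)(0.2) + (-1)(0.1) + (2)(0.2) + (3)(0.1) + (4)(0.4) = 1.8
E[N²] = (-2)²(0.2) + (-1)²(0.1) + (2)²(0.2) + (3)²(0.1) + (4)²(0.4) = 9
Var(N) = E[N²] − (E[N])² = 9 − (1.8)² = 5.76
SD(N) = √5.76 ≈ 2.40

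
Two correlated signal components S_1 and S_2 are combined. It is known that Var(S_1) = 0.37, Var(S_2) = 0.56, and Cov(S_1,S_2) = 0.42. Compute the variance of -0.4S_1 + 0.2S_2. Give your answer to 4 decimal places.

0.0144

Var(-0.4S_1 + 0.2S_2) = (-0.4)²·Var(S_1) + (0.2)²·Var(S_2) + 2·(-0.4)·(0.2)·Cov(S_1,S_2)
= 0.16·0.37 + 0.04·0.56 + -0.16·0.42 = 0.0144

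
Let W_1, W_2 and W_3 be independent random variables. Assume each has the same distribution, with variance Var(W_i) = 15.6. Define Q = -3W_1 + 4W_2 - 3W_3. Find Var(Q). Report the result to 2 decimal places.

530.40

By independence, Var(Q) = (-3)²Var(W_1) + (4)²Var(W_2) + (-3)²Var(W_3)
= (-3)²·15.6 + (4)²·15.6 + (-3)²·15.6 = 530.4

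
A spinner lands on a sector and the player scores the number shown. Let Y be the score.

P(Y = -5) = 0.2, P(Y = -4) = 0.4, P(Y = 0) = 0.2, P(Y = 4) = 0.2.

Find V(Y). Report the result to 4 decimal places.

E[Y] = (-5)(0.2) + (-4)(0.4) + (0)(0.2) + (4)(0.2) = -1.8
E[Y²] = (-5)²(0.2) + (-4)²(0.4) + (0)²(0.2) + (4)²(0.2) = 14.6
V(Y) = E[Y²] − (E[Y])² = 14.6 − (-1.8)² = 11.36

11.3600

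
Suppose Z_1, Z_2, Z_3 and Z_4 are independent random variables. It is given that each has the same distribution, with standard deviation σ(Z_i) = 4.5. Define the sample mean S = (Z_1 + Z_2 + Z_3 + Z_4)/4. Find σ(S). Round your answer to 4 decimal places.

V(Z_i) = (4.5)² = 20.25
By independence, V(S) = (0.25)²V(Z_1) + (0.25)²V(Z_2) + (0.25)²V(Z_3) + (0.25)²V(Z_4)
= (0.25)²·20.25 + (0.25)²·20.25 + (0.25)²·20.25 + (0.25)²·20.25 = 5.0625
σ(S) = √5.0625 ≈ 2.2500

2.2500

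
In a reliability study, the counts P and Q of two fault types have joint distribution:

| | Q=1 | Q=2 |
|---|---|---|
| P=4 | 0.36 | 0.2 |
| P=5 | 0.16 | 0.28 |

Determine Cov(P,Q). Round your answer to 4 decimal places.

E[P] = 4.44,  E[Q] = 1.48
E[PQ] = 6.64
Cov(P,Q) = E[PQ] − E[P]E[Q] = 6.64 − (4.44)(1.48) = 0.0688

0.0688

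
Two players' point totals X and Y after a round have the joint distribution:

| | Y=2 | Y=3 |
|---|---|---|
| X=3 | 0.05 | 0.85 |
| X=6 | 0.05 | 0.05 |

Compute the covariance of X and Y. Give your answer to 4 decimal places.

-0.1200

E[X] = 3.3,  E[Y] = 2.9
E[XY] = 9.45
cov(X,Y) = E[XY] − E[X]E[Y] = 9.45 − (3.3)(2.9) = -0.12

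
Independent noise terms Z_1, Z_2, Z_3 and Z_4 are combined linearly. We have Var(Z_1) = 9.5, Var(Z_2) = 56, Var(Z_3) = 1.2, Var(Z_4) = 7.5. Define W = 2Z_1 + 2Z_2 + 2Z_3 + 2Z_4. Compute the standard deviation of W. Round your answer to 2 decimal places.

By independence, Var(W) = (2)²Var(Z_1) + (2)²Var(Z_2) + (2)²Var(Z_3) + (2)²Var(Z_4)
= (2)²·9.5 + (2)²·56 + (2)²·1.2 + (2)²·7.5 = 296.8
SD(W) = √296.8 ≈ 17.23

17.23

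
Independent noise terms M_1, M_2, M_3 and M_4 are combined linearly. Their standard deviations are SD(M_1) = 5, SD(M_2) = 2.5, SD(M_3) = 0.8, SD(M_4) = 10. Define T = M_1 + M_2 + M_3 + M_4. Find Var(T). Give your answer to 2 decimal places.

Var(M_1) = 25, Var(M_2) = 6.25, Var(M_3) = 0.64, Var(M_4) = 100
By independence, Var(T) = (1)²Var(M_1) + (1)²Var(M_2) + (1)²Var(M_3) + (1)²Var(M_4)
= (1)²·25 + (1)²·6.25 + (1)²·0.64 + (1)²·100 = 131.89

131.89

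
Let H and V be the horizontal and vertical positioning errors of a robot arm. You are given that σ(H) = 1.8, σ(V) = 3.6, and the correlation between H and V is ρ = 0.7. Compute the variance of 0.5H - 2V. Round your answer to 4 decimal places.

var(H) = (1.8)² = 3.24;  var(V) = (3.6)² = 12.96
cov(H,V) = ρ·σ(H)·σ(V) = 0.7·1.8·3.6 = 4.536
var(0.5H - 2V) = (0.5)²·var(H) + (-2)²·var(V) + 2·(0.5)·(-2)·cov(H,V)
= 0.25·3.24 + 4·12.96 + -2·4.536 = 43.578

43.5780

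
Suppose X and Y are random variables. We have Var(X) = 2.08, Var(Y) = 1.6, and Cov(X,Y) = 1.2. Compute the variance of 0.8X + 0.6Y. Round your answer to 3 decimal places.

3.059

Var(0.8X + 0.6Y) = (0.8)²·Var(X) + (0.6)²·Var(Y) + 2·(0.8)·(0.6)·Cov(X,Y)
= 0.64·2.08 + 0.36·1.6 + 0.96·1.2 = 3.0592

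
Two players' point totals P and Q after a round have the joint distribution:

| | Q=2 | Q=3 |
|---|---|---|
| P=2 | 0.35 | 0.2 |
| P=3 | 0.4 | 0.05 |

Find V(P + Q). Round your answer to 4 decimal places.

E[P] = 2.45,  E[Q] = 2.25,  E[PQ] = 5.45
V(P) = 6.25 − (2.45)² = 0.2475;  V(Q) = 5.25 − (2.25)² = 0.1875
cov(P,Q) = 5.45 − (2.45)(2.25) = -0.0625
V(P + Q) = (1)²·0.2475 + (1)²·0.1875 + 2·(1)·(1)·-0.0625 = 0.31

0.3100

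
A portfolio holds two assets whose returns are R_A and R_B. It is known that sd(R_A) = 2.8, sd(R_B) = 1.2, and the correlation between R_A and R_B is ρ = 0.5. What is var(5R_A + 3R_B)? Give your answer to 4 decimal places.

var(R_A) = (2.8)² = 7.84;  var(R_B) = (1.2)² = 1.44
Cov(R_A,R_B) = ρ·sd(R_A)·sd(R_B) = 0.5·2.8·1.2 = 1.68
var(5R_A + 3R_B) = (5)²·var(R_A) + (3)²·var(R_B) + 2·(5)·(3)·Cov(R_A,R_B)
= 25·7.84 + 9·1.44 + 30·1.68 = 259.36

259.3600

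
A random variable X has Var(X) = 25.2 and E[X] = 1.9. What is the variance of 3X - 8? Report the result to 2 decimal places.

Var(3X - 8) = (3)²·Var(X) = 9·25.2 = 226.8

226.80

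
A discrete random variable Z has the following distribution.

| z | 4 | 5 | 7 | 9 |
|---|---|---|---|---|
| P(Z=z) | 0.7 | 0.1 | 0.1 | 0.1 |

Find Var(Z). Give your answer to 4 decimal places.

2.6900

E[Z] = (4)(0.7) + (5)(0.1) + (7)(0.1) + (9)(0.1) = 4.9
E[Z²] = (4)²(0.7) + (5)²(0.1) + (7)²(0.1) + (9)²(0.1) = 26.7
Var(Z) = E[Z²] − (E[Z])² = 26.7 − (4.9)² = 2.69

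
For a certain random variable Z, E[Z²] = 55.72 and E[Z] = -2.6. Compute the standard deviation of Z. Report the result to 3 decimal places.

6.997

Var(Z) = 55.72 − (-2.6)² = 48.96
SD(Z) = √48.96 ≈ 6.997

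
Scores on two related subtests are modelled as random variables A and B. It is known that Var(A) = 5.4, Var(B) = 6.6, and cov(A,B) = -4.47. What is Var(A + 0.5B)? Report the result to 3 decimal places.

Var(A + 0.5B) = (1)²·Var(A) + (0.5)²·Var(B) + 2·(1)·(0.5)·cov(A,B)
= 1·5.4 + 0.25·6.6 + 1·-4.47 = 2.58

2.580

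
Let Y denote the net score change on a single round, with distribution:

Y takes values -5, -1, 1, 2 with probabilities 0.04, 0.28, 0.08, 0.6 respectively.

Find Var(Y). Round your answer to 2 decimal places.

3.12

E[Y] = (-5)(0.04) + (-1)(0.28) + (1)(0.08) + (2)(0.6) = 0.8
E[Y²] = (-5)²(0.04) + (-1)²(0.28) + (1)²(0.08) + (2)²(0.6) = 3.76
Var(Y) = E[Y²] − (E[Y])² = 3.76 − (0.8)² = 3.12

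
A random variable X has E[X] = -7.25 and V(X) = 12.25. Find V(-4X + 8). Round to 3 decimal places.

196.000

V(-4X + 8) = (-4)²·V(X) = 16·12.25 = 196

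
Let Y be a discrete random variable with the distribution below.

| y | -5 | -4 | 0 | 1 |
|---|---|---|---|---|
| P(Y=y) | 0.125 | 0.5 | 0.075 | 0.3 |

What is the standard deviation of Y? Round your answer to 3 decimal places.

E[Y] = (-5)(0.125) + (-4)(0.5) + (0)(0.075) + (1)(0.3) = -2.325
E[Y²] = (-5)²(0.125) + (-4)²(0.5) + (0)²(0.075) + (1)²(0.3) = 11.425
var(Y) = E[Y²] − (E[Y])² = 11.425 − (-2.325)² = 6.019375
SD(Y) = √6.019375 ≈ 2.453

2.453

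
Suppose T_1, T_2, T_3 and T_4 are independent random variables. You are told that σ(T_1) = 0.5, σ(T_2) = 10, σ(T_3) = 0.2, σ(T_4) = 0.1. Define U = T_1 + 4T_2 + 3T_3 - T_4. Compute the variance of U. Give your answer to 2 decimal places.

1600.62

Var(T_1) = 0.25, Var(T_2) = 100, Var(T_3) = 0.04, Var(T_4) = 0.01
By independence, Var(U) = (1)²Var(T_1) + (4)²Var(T_2) + (3)²Var(T_3) + (-1)²Var(T_4)
= (1)²·0.25 + (4)²·100 + (3)²·0.04 + (-1)²·0.01 = 1600.62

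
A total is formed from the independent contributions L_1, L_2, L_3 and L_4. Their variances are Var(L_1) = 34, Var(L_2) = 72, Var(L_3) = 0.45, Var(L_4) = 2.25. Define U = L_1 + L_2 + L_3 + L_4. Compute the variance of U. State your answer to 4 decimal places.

108.7000

By independence, Var(U) = (1)²Var(L_1) + (1)²Var(L_2) + (1)²Var(L_3) + (1)²Var(L_4)
= (1)²·34 + (1)²·72 + (1)²·0.45 + (1)²·2.25 = 108.7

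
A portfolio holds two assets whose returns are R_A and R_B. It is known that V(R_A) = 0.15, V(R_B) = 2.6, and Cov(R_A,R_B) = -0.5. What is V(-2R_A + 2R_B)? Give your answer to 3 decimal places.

15.000

V(-2R_A + 2R_B) = (-2)²·V(R_A) + (2)²·V(R_B) + 2·(-2)·(2)·Cov(R_A,R_B)
= 4·0.15 + 4·2.6 + -8·-0.5 = 15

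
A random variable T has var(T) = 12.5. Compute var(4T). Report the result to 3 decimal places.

var(4T) = (4)²·var(T) = 16·12.5 = 200

200.000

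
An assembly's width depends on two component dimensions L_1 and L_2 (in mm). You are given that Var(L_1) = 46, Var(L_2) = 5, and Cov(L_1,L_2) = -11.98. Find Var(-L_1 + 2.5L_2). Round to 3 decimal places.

Var(-L_1 + 2.5L_2) = (-1)²·Var(L_1) + (2.5)²·Var(L_2) + 2·(-1)·(2.5)·Cov(L_1,L_2)
= 1·46 + 6.25·5 + -5·-11.98 = 137.15

137.150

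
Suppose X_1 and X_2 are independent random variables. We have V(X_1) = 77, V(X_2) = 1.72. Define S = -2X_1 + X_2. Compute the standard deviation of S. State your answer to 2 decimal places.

17.60

By independence, V(S) = (-2)²V(X_1) + (1)²V(X_2)
= (-2)²·77 + (1)²·1.72 = 309.72
SD(S) = √309.72 ≈ 17.60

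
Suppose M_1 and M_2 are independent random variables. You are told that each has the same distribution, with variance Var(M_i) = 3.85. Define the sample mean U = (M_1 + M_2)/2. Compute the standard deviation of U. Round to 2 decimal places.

1.39

By independence, Var(U) = (0.5)²Var(M_1) + (0.5)²Var(M_2)
= (0.5)²·3.85 + (0.5)²·3.85 = 1.925
σ(U) = √1.925 ≈ 1.39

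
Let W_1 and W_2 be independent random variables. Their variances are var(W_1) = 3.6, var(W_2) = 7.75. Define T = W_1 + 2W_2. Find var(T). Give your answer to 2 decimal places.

By independence, var(T) = (1)²var(W_1) + (2)²var(W_2)
= (1)²·3.6 + (2)²·7.75 = 34.6

34.60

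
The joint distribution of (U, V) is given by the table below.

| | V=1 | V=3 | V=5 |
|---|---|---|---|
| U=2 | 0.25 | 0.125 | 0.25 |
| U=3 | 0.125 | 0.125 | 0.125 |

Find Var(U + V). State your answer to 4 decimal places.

E[U] = 2.375,  E[V] = 3,  E[UV] = 7.125
Var(U) = 5.875 − (2.375)² = 0.234375;  Var(V) = 12 − (3)² = 3
Cov(U,V) = 7.125 − (2.375)(3) = 0
Var(U + V) = (1)²·0.234375 + (1)²·3 + 2·(1)·(1)·0 = 3.234375

3.2344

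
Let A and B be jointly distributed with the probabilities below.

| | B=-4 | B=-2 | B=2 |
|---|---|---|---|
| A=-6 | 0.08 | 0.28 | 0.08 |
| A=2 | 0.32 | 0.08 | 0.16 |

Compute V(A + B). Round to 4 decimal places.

19.7504

E[A] = -1.52,  E[B] = -1.84,  E[AB] = 2.08
V(A) = 18.08 − (-1.52)² = 15.7696;  V(B) = 8.8 − (-1.84)² = 5.4144
Cov(A,B) = 2.08 − (-1.52)(-1.84) = -0.7168
V(A + B) = (1)²·15.7696 + (1)²·5.4144 + 2·(1)·(1)·-0.7168 = 19.7504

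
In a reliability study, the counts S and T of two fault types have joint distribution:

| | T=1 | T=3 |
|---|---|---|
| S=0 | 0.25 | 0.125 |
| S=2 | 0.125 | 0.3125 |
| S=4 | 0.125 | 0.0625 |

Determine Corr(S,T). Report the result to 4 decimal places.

0.0861

E[S] = 1.625,  E[T] = 2
E[ST] = 3.375
Cov(S,T) = E[ST] − E[S]E[T] = 3.375 − (1.625)(2) = 0.125
var(S) = 2.109375,  var(T) = 1
ρ = 0.125 / √(2.109375·1) ≈ 0.0861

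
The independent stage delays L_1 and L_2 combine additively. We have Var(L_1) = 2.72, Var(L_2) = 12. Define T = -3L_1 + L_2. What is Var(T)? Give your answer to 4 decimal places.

36.4800

By independence, Var(T) = (-3)²Var(L_1) + (1)²Var(L_2)
= (-3)²·2.72 + (1)²·12 = 36.48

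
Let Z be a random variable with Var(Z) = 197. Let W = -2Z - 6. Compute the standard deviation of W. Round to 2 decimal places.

28.07

Var(-2Z - 6) = (-2)²·197 = 788
SD(W) = √788 ≈ 28.07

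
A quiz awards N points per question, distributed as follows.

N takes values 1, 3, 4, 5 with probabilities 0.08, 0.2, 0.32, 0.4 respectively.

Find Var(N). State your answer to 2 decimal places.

1.32

E[N] = (1)(0.08) + (3)(0.2) + (4)(0.32) + (5)(0.4) = 3.96
E[N²] = (1)²(0.08) + (3)²(0.2) + (4)²(0.32) + (5)²(0.4) = 17
Var(N) = E[N²] − (E[N])² = 17 − (3.96)² = 1.3184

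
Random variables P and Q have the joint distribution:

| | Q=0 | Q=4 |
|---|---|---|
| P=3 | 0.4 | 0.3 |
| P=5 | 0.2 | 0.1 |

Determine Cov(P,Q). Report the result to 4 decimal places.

-0.1600

E[P] = 3.6,  E[Q] = 1.6
E[PQ] = 5.6
Cov(P,Q) = E[PQ] − E[P]E[Q] = 5.6 − (3.6)(1.6) = -0.16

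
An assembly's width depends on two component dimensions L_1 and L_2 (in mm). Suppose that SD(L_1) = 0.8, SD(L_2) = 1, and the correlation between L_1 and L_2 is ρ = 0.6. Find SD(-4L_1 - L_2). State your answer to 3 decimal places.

3.883

Var(L_1) = (0.8)² = 0.64;  Var(L_2) = (1)² = 1
Cov(L_1,L_2) = ρ·SD(L_1)·SD(L_2) = 0.6·0.8·1 = 0.48
Var(-4L_1 - L_2) = (-4)²·Var(L_1) + (-1)²·Var(L_2) + 2·(-4)·(-1)·Cov(L_1,L_2)
= 16·0.64 + 1·1 + 8·0.48 = 15.08
SD(-4L_1 - L_2) = √15.08 ≈ 3.883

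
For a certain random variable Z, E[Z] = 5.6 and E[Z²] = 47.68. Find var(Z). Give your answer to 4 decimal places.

var(Z) = 47.68 − (5.6)² = 16.32

16.3200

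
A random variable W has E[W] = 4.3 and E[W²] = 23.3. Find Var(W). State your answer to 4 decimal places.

Var(W) = 23.3 − (4.3)² = 4.81

4.8100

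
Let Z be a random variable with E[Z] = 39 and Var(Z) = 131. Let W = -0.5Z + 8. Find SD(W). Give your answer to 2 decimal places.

5.72

Var(-0.5Z + 8) = (-0.5)²·131 = 32.75
SD(W) = √32.75 ≈ 5.72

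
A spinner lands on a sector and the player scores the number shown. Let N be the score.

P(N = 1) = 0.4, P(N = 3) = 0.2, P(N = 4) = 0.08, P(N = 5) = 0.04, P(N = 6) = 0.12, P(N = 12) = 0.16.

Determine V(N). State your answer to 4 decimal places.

14.5344

E[N] = (1)(0.4) + (3)(0.2) + (4)(0.08) + (5)(0.04) + (6)(0.12) + (12)(0.16) = 4.16
E[N²] = (1)²(0.4) + (3)²(0.2) + (4)²(0.08) + (5)²(0.04) + (6)²(0.12) + (12)²(0.16) = 31.84
V(N) = E[N²] − (E[N])² = 31.84 − (4.16)² = 14.5344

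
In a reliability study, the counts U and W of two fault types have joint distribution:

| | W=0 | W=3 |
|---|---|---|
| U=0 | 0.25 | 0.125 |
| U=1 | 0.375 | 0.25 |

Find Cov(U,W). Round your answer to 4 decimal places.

0.0469

E[U] = 0.625,  E[W] = 1.125
E[UW] = 0.75
Cov(U,W) = E[UW] − E[U]E[W] = 0.75 − (0.625)(1.125) = 0.046875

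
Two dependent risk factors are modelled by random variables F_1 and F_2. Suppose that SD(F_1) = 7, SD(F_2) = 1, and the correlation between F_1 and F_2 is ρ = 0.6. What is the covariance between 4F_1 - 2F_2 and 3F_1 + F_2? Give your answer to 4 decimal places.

var(F_1) = (7)² = 49;  var(F_2) = (1)² = 1
cov(F_1,F_2) = ρ·SD(F_1)·SD(F_2) = 0.6·7·1 = 4.2
cov(4F_1 - 2F_2, 3F_1 + F_2) = (4)(3)var(F_1) + (-2)(1)var(F_2) + [(4)(1) + (-2)(3)]cov(F_1,F_2)
= 12·49 + -2·1 + -2·4.2 = 577.6

577.6000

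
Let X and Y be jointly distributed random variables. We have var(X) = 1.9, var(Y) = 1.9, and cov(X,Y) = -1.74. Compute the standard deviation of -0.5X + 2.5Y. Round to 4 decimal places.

var(-0.5X + 2.5Y) = (-0.5)²·var(X) + (2.5)²·var(Y) + 2·(-0.5)·(2.5)·cov(X,Y)
= 0.25·1.9 + 6.25·1.9 + -2.5·-1.74 = 16.7
SD(-0.5X + 2.5Y) = √16.7 ≈ 4.0866

4.0866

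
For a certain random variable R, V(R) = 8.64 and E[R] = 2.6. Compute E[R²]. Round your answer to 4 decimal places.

E[R²] = V(R) + (E[R])² = 8.64 + (2.6)² = 15.4

15.4000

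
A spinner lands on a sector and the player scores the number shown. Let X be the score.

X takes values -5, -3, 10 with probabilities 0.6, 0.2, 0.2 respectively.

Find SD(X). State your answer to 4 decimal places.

5.8515

E[X] = (-5)(0.6) + (-3)(0.2) + (10)(0.2) = -1.6
E[X²] = (-5)²(0.6) + (-3)²(0.2) + (10)²(0.2) = 36.8
V(X) = E[X²] − (E[X])² = 36.8 − (-1.6)² = 34.24
SD(X) = √34.24 ≈ 5.8515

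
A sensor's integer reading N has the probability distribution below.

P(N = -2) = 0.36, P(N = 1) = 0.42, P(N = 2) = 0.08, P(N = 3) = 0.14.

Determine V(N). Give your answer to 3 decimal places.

E[N] = (-2)(0.36) + (1)(0.42) + (2)(0.08) + (3)(0.14) = 0.28
E[N²] = (-2)²(0.36) + (1)²(0.42) + (2)²(0.08) + (3)²(0.14) = 3.44
V(N) = E[N²] − (E[N])² = 3.44 − (0.28)² = 3.3616

3.362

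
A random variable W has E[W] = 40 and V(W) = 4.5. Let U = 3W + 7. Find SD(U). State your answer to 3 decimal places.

6.364

V(3W + 7) = (3)²·4.5 = 40.5
SD(U) = √40.5 ≈ 6.364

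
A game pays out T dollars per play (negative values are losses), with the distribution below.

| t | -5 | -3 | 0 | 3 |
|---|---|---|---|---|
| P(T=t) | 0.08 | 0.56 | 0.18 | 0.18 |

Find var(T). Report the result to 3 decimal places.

6.288

E[T] = (-5)(0.08) + (-3)(0.56) + (0)(0.18) + (3)(0.18) = -1.54
E[T²] = (-5)²(0.08) + (-3)²(0.56) + (0)²(0.18) + (3)²(0.18) = 8.66
var(T) = E[T²] − (E[T])² = 8.66 − (-1.54)² = 6.2884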